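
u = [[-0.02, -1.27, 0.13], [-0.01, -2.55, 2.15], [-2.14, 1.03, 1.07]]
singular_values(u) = [3.52, 2.62, 0.57]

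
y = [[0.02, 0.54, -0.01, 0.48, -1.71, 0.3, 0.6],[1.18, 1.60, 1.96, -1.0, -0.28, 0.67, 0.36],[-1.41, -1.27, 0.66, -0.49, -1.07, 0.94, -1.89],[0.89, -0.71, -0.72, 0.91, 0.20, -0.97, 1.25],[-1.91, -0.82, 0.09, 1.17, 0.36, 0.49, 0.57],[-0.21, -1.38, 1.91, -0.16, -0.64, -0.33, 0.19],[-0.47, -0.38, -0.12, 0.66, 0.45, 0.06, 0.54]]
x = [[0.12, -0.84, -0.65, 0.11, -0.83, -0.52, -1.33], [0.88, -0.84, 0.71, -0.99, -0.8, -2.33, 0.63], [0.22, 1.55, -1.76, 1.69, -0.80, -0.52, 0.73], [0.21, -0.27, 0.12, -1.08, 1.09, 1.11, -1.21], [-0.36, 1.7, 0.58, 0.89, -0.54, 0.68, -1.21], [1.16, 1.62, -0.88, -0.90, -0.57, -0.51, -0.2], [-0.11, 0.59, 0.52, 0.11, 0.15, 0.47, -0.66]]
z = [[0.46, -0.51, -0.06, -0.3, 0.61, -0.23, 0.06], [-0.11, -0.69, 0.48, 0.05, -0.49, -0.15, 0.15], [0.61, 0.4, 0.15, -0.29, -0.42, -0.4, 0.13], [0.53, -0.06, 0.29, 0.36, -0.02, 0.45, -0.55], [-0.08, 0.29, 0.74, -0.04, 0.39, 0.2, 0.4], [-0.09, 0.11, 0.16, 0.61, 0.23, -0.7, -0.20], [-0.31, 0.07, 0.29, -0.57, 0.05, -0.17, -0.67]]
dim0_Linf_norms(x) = [1.16, 1.7, 1.76, 1.69, 1.09, 2.33, 1.33]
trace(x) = -5.27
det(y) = -0.18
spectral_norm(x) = 3.87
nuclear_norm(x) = 14.24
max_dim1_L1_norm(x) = 7.27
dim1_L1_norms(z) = [2.23, 2.12, 2.4, 2.26, 2.14, 2.1, 2.13]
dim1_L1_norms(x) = [4.4, 7.18, 7.27, 5.09, 5.96, 5.84, 2.61]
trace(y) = 3.76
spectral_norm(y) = 3.87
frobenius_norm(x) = 6.50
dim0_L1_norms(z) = [2.19, 2.13, 2.17, 2.22, 2.21, 2.3, 2.16]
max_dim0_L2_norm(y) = 2.91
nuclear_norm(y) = 14.25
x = y @ z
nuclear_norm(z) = 6.99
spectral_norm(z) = 1.01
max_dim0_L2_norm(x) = 3.12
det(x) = 0.27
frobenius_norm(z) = 2.64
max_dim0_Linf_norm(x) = 2.33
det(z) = -0.99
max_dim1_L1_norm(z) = 2.4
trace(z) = -0.70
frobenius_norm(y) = 6.50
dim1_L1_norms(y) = [3.66, 7.05, 7.73, 5.65, 5.41, 4.82, 2.68]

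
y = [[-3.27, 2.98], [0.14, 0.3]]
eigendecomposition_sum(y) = [[-3.28, 2.66], [0.12, -0.10]] + [[0.01, 0.32],[0.02, 0.4]]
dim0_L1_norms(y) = [3.41, 3.28]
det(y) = -1.40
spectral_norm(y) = 4.43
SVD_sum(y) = [[-3.27, 2.99], [-0.07, 0.07]] + [[-0.0,  -0.01],  [0.21,  0.23]]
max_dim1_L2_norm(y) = 4.42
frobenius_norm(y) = 4.44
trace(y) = -2.97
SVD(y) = [[-1.00, -0.02], [-0.02, 1.0]] @ diag([4.425276347451932, 0.3159576691306706]) @ [[0.74, -0.67], [0.67, 0.74]]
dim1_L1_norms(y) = [6.25, 0.44]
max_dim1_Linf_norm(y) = 3.27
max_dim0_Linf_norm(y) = 3.27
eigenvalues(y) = [-3.38, 0.41]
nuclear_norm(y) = 4.74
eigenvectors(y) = [[-1.00, -0.63],  [0.04, -0.78]]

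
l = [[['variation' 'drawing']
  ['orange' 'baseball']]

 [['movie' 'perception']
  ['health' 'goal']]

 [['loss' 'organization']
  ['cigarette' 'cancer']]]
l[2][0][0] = 'loss'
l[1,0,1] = 'perception'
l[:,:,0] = [['variation', 'orange'], ['movie', 'health'], ['loss', 'cigarette']]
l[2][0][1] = 'organization'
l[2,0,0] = 'loss'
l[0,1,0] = 'orange'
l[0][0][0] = 'variation'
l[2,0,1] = 'organization'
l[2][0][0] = 'loss'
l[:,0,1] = ['drawing', 'perception', 'organization']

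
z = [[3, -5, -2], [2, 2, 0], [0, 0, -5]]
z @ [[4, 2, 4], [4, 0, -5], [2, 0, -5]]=[[-12, 6, 47], [16, 4, -2], [-10, 0, 25]]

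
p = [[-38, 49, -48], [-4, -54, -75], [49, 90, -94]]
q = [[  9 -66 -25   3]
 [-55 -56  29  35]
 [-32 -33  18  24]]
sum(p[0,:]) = -37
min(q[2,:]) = -33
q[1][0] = -55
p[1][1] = -54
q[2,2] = 18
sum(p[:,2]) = -217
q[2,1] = -33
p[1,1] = -54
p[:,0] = [-38, -4, 49]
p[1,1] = -54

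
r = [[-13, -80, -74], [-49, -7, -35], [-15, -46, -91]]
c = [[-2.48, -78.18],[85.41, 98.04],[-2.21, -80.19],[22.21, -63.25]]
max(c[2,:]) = -2.21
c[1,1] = 98.04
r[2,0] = -15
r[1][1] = -7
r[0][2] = -74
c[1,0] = 85.41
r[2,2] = -91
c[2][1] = -80.19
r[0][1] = -80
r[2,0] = -15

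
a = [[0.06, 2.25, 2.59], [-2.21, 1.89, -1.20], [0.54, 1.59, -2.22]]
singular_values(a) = [3.69, 3.49, 1.89]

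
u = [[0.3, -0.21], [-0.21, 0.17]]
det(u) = 0.007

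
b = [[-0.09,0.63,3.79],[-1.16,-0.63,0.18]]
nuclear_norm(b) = 5.17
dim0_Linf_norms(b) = [1.16, 0.63, 3.79]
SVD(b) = [[-1.00,-0.03],[-0.03,1.0]] @ diag([3.8445775747652187, 1.3278641766432284]) @ [[0.03, -0.16, -0.99], [-0.87, -0.49, 0.05]]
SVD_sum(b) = [[-0.12,0.61,3.79], [-0.00,0.02,0.11]] + [[0.03, 0.02, -0.0], [-1.16, -0.65, 0.07]]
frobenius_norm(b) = 4.07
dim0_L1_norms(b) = [1.25, 1.26, 3.97]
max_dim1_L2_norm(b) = 3.84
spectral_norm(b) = 3.84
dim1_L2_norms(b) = [3.84, 1.33]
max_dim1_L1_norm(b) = 4.51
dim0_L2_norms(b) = [1.16, 0.89, 3.79]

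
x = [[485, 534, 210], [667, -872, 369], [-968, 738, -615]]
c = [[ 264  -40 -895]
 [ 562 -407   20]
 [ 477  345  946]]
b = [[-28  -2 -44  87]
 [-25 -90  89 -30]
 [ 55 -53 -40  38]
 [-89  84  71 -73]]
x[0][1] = 534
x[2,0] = -968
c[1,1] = -407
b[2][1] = -53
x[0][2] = 210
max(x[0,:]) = 534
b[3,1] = 84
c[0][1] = -40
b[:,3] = [87, -30, 38, -73]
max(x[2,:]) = 738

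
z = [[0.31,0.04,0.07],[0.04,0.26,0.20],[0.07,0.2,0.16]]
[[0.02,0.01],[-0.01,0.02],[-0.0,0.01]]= z @ [[0.06, 0.01],[-0.06, 0.01],[0.03, 0.07]]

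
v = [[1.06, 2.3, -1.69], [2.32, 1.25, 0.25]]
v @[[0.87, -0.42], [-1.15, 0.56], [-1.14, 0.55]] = [[0.2, -0.09], [0.3, -0.14]]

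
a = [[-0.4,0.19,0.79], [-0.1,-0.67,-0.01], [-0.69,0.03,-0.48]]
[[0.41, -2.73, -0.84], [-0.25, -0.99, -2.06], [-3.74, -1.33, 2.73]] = a @ [[3.71,3.36,-1.85], [-0.21,1.0,3.39], [2.45,-1.99,-2.81]]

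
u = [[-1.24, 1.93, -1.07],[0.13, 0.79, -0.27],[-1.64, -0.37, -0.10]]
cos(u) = [[-0.25, 0.05, -0.28], [-0.15, 0.59, 0.14], [-0.7, 1.31, 0.31]]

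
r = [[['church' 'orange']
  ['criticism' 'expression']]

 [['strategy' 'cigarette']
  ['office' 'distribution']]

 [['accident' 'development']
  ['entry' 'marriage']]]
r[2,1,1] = 'marriage'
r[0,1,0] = 'criticism'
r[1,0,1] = 'cigarette'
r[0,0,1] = 'orange'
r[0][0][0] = 'church'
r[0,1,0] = 'criticism'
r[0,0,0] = 'church'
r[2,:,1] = ['development', 'marriage']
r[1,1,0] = 'office'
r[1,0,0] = 'strategy'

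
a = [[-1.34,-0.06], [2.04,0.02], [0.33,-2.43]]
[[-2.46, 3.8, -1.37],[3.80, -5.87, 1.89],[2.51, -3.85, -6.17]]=a@ [[1.87, -2.89, 0.9], [-0.78, 1.19, 2.66]]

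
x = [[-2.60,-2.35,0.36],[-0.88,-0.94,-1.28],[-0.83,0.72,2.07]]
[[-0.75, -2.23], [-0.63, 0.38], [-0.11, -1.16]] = x@[[0.61, -0.07], [-0.31, 0.89], [0.3, -0.90]]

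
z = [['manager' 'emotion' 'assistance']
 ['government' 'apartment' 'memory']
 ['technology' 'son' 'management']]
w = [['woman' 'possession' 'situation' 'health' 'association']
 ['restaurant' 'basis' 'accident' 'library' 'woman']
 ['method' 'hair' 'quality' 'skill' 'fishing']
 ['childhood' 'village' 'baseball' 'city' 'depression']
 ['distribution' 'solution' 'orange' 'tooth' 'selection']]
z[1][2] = 'memory'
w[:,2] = ['situation', 'accident', 'quality', 'baseball', 'orange']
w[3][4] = 'depression'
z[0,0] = 'manager'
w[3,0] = 'childhood'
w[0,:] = ['woman', 'possession', 'situation', 'health', 'association']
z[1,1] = 'apartment'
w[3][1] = 'village'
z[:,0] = ['manager', 'government', 'technology']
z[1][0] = 'government'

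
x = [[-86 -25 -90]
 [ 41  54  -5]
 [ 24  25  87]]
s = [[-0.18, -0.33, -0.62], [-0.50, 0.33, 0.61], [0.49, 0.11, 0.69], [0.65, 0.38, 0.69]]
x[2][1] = 25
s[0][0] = -0.177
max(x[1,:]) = 54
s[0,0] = -0.177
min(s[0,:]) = -0.615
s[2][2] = 0.689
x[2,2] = 87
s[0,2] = -0.615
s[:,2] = [-0.615, 0.606, 0.689, 0.69]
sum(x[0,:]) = -201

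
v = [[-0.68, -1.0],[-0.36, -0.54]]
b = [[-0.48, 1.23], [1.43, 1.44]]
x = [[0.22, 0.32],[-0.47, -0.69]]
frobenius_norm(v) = 1.37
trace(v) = -1.22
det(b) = -2.45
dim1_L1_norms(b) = [1.71, 2.87]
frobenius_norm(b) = 2.42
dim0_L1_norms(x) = [0.69, 1.01]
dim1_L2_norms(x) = [0.39, 0.83]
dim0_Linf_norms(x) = [0.47, 0.69]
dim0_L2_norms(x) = [0.52, 0.76]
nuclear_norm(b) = 3.28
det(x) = -0.00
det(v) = 0.01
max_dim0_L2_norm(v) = 1.14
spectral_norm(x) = 0.92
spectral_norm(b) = 2.13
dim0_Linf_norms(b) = [1.43, 1.44]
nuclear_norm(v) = 1.38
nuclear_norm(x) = 0.92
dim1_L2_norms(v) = [1.21, 0.65]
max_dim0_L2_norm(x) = 0.76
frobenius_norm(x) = 0.92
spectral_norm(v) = 1.37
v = b @ x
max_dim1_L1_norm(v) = 1.68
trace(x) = -0.47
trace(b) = 0.96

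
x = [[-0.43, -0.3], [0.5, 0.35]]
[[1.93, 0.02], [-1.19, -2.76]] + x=[[1.5,-0.28], [-0.69,-2.41]]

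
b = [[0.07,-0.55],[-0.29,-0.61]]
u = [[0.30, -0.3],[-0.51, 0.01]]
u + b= [[0.37,-0.85], [-0.80,-0.6]]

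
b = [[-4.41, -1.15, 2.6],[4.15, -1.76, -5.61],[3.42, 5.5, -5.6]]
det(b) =-109.202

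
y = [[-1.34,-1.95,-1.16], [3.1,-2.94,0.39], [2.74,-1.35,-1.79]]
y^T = [[-1.34, 3.10, 2.74], [-1.95, -2.94, -1.35], [-1.16, 0.39, -1.79]]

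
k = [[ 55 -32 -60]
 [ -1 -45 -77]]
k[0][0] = 55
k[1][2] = -77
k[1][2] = -77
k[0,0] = 55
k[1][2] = -77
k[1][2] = -77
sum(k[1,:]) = -123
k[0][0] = 55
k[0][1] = -32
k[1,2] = -77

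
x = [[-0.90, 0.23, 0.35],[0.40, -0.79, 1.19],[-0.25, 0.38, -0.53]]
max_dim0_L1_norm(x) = 2.07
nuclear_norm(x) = 2.63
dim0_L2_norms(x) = [1.02, 0.91, 1.35]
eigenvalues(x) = [-1.4, -0.81, -0.0]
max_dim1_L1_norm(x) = 2.38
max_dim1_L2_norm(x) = 1.48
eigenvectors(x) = [[0.12, -0.71, 0.38],[-0.90, -0.66, 0.83],[0.42, 0.25, 0.42]]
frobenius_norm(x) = 1.92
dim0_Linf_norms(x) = [0.9, 0.79, 1.19]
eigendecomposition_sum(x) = [[-0.14, 0.12, -0.10], [1.10, -0.89, 0.78], [-0.52, 0.42, -0.37]] + [[-0.76, 0.12, 0.45], [-0.7, 0.11, 0.42], [0.27, -0.04, -0.16]] + [[0.00, -0.0, -0.0], [0.0, -0.0, -0.01], [0.00, -0.00, -0.0]]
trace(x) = -2.22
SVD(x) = [[-0.10, -0.99, -0.06], [0.9, -0.11, 0.42], [-0.42, -0.02, 0.91]] @ diag([1.6432930582348035, 0.9863957935157289, 0.0033560828035174737]) @ [[0.34, -0.54, 0.77], [0.86, -0.15, -0.48], [-0.37, -0.83, -0.42]]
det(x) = -0.01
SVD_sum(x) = [[-0.05,0.09,-0.12], [0.5,-0.81,1.14], [-0.24,0.38,-0.54]] + [[-0.85,0.14,0.47],[-0.10,0.02,0.05],[-0.01,0.00,0.01]] + [[0.00, 0.0, 0.0],[-0.0, -0.0, -0.0],[-0.00, -0.00, -0.0]]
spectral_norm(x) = 1.64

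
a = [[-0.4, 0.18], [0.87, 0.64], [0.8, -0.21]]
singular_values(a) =[1.28, 0.63]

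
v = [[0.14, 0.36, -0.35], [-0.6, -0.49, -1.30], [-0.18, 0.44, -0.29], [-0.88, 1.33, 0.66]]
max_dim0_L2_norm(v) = 1.53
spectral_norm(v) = 1.92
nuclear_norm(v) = 3.84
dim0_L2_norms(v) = [1.09, 1.53, 1.53]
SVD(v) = [[0.0, -0.19, -0.82], [-0.56, -0.78, 0.26], [0.09, -0.34, -0.46], [0.83, -0.49, 0.23]] @ diag([1.9239595419606186, 1.3570227665944492, 0.5546790890623463]) @ [[-0.21,0.73,0.64],[0.69,-0.36,0.63],[-0.69,-0.58,0.43]]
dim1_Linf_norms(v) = [0.36, 1.3, 0.44, 1.33]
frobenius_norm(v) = 2.42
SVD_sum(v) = [[-0.0, 0.01, 0.01], [0.23, -0.79, -0.69], [-0.04, 0.13, 0.11], [-0.34, 1.17, 1.02]] + [[-0.17, 0.09, -0.16], [-0.73, 0.38, -0.67], [-0.32, 0.17, -0.29], [-0.46, 0.24, -0.42]] + [[0.32, 0.26, -0.20], [-0.1, -0.08, 0.06], [0.18, 0.15, -0.11], [-0.09, -0.07, 0.05]]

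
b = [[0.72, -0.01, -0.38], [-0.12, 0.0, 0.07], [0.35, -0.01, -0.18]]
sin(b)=[[0.69, -0.01, -0.36], [-0.11, -0.0, 0.07], [0.33, -0.01, -0.17]]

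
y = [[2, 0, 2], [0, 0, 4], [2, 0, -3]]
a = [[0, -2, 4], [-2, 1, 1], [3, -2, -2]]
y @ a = [[6, -8, 4], [12, -8, -8], [-9, 2, 14]]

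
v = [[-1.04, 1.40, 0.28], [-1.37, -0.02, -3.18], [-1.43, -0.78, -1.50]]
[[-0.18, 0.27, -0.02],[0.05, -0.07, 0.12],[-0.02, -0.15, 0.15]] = v @ [[0.10, -0.02, -0.06],[-0.04, 0.17, -0.06],[-0.06, 0.03, -0.01]]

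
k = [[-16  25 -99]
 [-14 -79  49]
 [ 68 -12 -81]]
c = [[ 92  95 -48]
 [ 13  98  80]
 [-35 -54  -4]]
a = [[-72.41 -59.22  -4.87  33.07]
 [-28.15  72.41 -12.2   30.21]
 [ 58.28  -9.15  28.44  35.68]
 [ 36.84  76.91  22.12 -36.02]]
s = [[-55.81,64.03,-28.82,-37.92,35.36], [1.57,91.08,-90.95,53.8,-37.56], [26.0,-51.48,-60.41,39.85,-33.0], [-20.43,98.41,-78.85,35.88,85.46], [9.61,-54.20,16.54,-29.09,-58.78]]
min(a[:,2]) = -12.2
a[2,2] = 28.44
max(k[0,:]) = 25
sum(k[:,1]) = -66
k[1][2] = 49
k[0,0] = -16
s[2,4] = -33.0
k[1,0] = -14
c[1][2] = 80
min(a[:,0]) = -72.41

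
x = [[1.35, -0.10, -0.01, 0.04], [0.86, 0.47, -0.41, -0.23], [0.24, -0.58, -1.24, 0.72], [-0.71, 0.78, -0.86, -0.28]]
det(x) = -0.01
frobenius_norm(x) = 2.72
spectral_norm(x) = 1.81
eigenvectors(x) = [[0.66+0.00j, -0.02-0.00j, -0.02+0.00j, -0.01+0.00j],[0.74+0.00j, (-0.53-0.04j), -0.53+0.04j, (-0.32+0j)],[-0.08+0.00j, -0.24+0.03j, -0.24-0.03j, -0.71+0.00j],[(0.11+0j), (-0.82+0j), (-0.82-0j), -0.62+0.00j]]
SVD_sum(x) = [[1.23, -0.32, -0.18, 0.24], [0.67, -0.17, -0.10, 0.13], [0.63, -0.16, -0.09, 0.12], [-0.75, 0.19, 0.11, -0.14]] + [[0.04, -0.00, 0.22, -0.06],[-0.03, 0.00, -0.18, 0.05],[-0.24, 0.03, -1.24, 0.32],[-0.16, 0.02, -0.85, 0.22]] + [[0.08, 0.22, -0.05, -0.14], [0.22, 0.64, -0.13, -0.4], [-0.15, -0.44, 0.09, 0.28], [0.2, 0.57, -0.12, -0.36]] + [[0.00, 0.00, 0.0, 0.00], [-0.00, -0.0, -0.00, -0.00], [-0.0, -0.00, -0.0, -0.00], [0.0, 0.00, 0.00, 0.00]]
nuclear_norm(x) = 4.66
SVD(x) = [[-0.72, -0.14, -0.23, 0.64], [-0.39, 0.12, -0.65, -0.64], [-0.37, 0.81, 0.45, -0.08], [0.44, 0.56, -0.57, 0.41]] @ diag([1.8123800881533707, 1.6070258667606514, 1.2365044742890188, 0.0017218276893643779]) @ [[-0.94, 0.24, 0.14, -0.18], [-0.18, 0.02, -0.95, 0.25], [-0.28, -0.8, 0.17, 0.5], [0.02, 0.55, 0.22, 0.81]]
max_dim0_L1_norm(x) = 3.16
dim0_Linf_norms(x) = [1.35, 0.78, 1.24, 0.72]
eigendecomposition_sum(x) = [[(1.37+0j),-0.12+0.00j,(-0+0j),(0.05+0j)], [1.53+0.00j,(-0.14+0j),-0.00+0.00j,0.06+0.00j], [-0.16+0.00j,(0.01-0j),0.00-0.00j,-0.01+0.00j], [(0.23+0j),-0.02+0.00j,-0.00+0.00j,0.01+0.00j]] + [[-0.02-0.01j, (0.02+0.01j), 0.00+0.00j, (-0.01-0.01j)], [(-0.55-0.35j), (0.56+0.35j), (0.1+0.03j), (-0.39-0.21j)], [(-0.27-0.11j), (0.28+0.1j), 0.04+0.00j, -0.19-0.06j], [(-0.88-0.48j), (0.9+0.48j), (0.15+0.03j), -0.63-0.27j]] + [[(-0.02+0.01j),0.02-0.01j,0.00-0.00j,(-0.01+0.01j)],[(-0.55+0.35j),0.56-0.35j,0.10-0.03j,(-0.39+0.21j)],[-0.27+0.11j,0.28-0.10j,(0.04-0j),(-0.19+0.06j)],[(-0.88+0.48j),(0.9-0.48j),(0.15-0.03j),(-0.63+0.27j)]] + [[0.01+0.00j, (-0.01-0j), (-0.01-0j), (0.01+0j)], [0.43+0.00j, -0.52-0.00j, -0.60-0.00j, (0.5+0j)], [(0.94+0j), -1.15-0.00j, -1.33-0.00j, (1.11+0j)], [(0.83+0j), (-1.01-0j), -1.16-0.00j, (0.97+0j)]]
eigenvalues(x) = [(1.25+0j), (-0.04+0.07j), (-0.04-0.07j), (-0.87+0j)]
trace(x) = 0.30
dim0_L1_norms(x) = [3.16, 1.93, 2.52, 1.27]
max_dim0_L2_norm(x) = 1.77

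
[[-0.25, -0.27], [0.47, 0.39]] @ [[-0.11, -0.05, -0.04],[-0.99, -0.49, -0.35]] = [[0.29, 0.14, 0.1], [-0.44, -0.21, -0.16]]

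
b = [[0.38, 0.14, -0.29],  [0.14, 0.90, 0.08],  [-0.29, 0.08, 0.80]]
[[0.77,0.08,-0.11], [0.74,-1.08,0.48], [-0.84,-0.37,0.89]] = b @ [[1.26, 0.59, 0.56],[0.68, -1.28, 0.33],[-0.66, -0.12, 1.28]]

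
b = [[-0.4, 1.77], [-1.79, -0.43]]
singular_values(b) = [1.85, 1.81]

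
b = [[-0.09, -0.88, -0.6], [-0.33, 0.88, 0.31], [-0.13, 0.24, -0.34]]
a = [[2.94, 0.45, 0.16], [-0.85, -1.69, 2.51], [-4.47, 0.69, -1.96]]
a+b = [[2.85,-0.43,-0.44], [-1.18,-0.81,2.82], [-4.6,0.93,-2.3]]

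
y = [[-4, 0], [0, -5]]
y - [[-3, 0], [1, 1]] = [[-1, 0], [-1, -6]]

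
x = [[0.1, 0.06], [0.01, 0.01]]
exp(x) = [[1.11, 0.06], [0.01, 1.01]]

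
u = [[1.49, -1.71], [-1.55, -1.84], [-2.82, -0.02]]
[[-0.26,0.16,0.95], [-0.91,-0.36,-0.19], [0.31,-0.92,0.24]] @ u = [[-3.31, 0.13], [-0.26, 2.22], [1.21, 1.16]]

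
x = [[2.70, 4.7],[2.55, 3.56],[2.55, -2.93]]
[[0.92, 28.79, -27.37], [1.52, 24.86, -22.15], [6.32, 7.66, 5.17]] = x @ [[1.63, 6.05, -2.81], [-0.74, 2.65, -4.21]]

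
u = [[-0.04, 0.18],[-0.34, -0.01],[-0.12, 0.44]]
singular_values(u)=[0.5, 0.32]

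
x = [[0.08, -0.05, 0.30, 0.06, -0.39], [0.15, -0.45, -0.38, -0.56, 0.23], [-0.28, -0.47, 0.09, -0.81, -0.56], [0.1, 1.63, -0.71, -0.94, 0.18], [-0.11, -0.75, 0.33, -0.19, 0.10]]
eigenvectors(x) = [[(0.04+0.07j), 0.04-0.07j, (0.33-0.07j), (0.33+0.07j), (0.88+0j)], [-0.10-0.51j, (-0.1+0.51j), -0.12j, 0.12j, 0.01+0.00j], [(-0.18-0.48j), -0.18+0.48j, (0.68+0j), 0.68-0.00j, 0.04+0.00j], [-0.65+0.00j, -0.65-0.00j, (-0.38-0.06j), -0.38+0.06j, -0.00+0.00j], [0.02-0.20j, (0.02+0.2j), 0.27-0.43j, 0.27+0.43j, (-0.47+0j)]]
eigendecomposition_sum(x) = [[(-0.01+0.01j), -0.00-0.11j, (0.04+0.01j), (0.06+0.04j), (-0.01+0.02j)], [(0.06-0.06j), -0.19+0.64j, (-0.22-0.13j), (-0.28-0.36j), 0.08-0.11j], [0.05-0.07j, (-0.08+0.65j), -0.23-0.09j, (-0.33-0.3j), (0.06-0.12j)], [-0.07-0.09j, 0.75+0.39j, (-0.21+0.24j), (-0.51+0.26j), (-0.12-0.13j)], [0.03-0.02j, (-0.14+0.21j), (-0.07-0.07j), (-0.06-0.16j), (0.04-0.03j)]] + [[(-0.01-0.01j), (-0+0.11j), (0.04-0.01j), 0.06-0.04j, (-0.01-0.02j)], [0.06+0.06j, -0.19-0.64j, -0.22+0.13j, (-0.28+0.36j), 0.08+0.11j], [0.05+0.07j, (-0.08-0.65j), (-0.23+0.09j), -0.33+0.30j, (0.06+0.12j)], [(-0.07+0.09j), (0.75-0.39j), -0.21-0.24j, -0.51-0.26j, -0.12+0.13j], [(0.03+0.02j), -0.14-0.21j, -0.07+0.07j, (-0.06+0.16j), (0.04+0.03j)]] + [[-0.08+0.07j, (-0.1-0.08j), (0.15+0.04j), (-0.04+0.01j), -0.14+0.13j], [(0.02+0.03j), (-0.04+0.03j), 0.03-0.05j, (-0+0.01j), (0.03+0.06j)], [-0.19+0.09j, -0.16-0.20j, (0.28+0.15j), -0.08+0.00j, (-0.34+0.19j)], [(0.12-0.04j), 0.07+0.13j, -0.14-0.11j, (0.04+0.01j), 0.21-0.07j], [(-0.02+0.16j), -0.19+0.02j, (0.21-0.12j), (-0.03+0.05j), (-0.02+0.29j)]] + [[-0.08-0.07j, (-0.1+0.08j), 0.15-0.04j, -0.04-0.01j, (-0.14-0.13j)],[(0.02-0.03j), (-0.04-0.03j), (0.03+0.05j), (-0-0.01j), (0.03-0.06j)],[-0.19-0.09j, (-0.16+0.2j), 0.28-0.15j, -0.08-0.00j, (-0.34-0.19j)],[(0.12+0.04j), 0.07-0.13j, -0.14+0.11j, (0.04-0.01j), (0.21+0.07j)],[(-0.02-0.16j), (-0.19-0.02j), 0.21+0.12j, (-0.03-0.05j), (-0.02-0.29j)]] + [[(0.26+0j), (0.15-0j), -0.08+0.00j, (0.01+0j), (-0.09+0j)], [0.00+0.00j, -0j, (-0+0j), 0.00+0.00j, (-0+0j)], [0.01+0.00j, (0.01-0j), (-0+0j), 0j, -0.00+0.00j], [-0.00-0.00j, (-0+0j), -0j, -0.00-0.00j, -0j], [-0.13-0.00j, (-0.08+0j), 0.04-0.00j, -0.01-0.00j, 0.05-0.00j]]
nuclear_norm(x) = 4.76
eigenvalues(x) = [(-0.9+0.79j), (-0.9-0.79j), (0.19+0.55j), (0.19-0.55j), (0.3+0j)]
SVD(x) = [[0.10, -0.00, 0.52, 0.27, 0.8], [0.01, 0.5, -0.67, 0.48, 0.27], [0.11, 0.79, 0.49, 0.07, -0.35], [-0.93, 0.20, 0.04, -0.24, 0.17], [0.32, 0.31, -0.19, -0.80, 0.36]] @ diag([2.143728562701956, 1.3096993095637888, 0.800582848486207, 0.29388698708679817, 0.21450666543186017]) @ [[-0.07,-0.85,0.38,0.34,-0.11],  [-0.12,-0.37,-0.12,-0.89,-0.20],  [-0.21,0.32,0.45,0.01,-0.8],  [0.47,-0.16,-0.64,0.22,-0.55],  [0.85,0.05,0.48,-0.22,0.06]]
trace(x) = -1.12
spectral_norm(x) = 2.14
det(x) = 0.14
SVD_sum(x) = [[-0.02, -0.18, 0.08, 0.07, -0.02], [-0.0, -0.01, 0.01, 0.00, -0.0], [-0.02, -0.21, 0.09, 0.08, -0.03], [0.14, 1.71, -0.75, -0.68, 0.22], [-0.05, -0.59, 0.26, 0.24, -0.08]] + [[0.00, 0.00, 0.0, 0.0, 0.00],  [-0.08, -0.24, -0.08, -0.58, -0.13],  [-0.13, -0.38, -0.13, -0.92, -0.20],  [-0.03, -0.1, -0.03, -0.24, -0.05],  [-0.05, -0.15, -0.05, -0.36, -0.08]] + [[-0.09, 0.13, 0.19, 0.00, -0.33],  [0.12, -0.17, -0.24, -0.00, 0.43],  [-0.08, 0.13, 0.18, 0.00, -0.32],  [-0.01, 0.01, 0.02, 0.0, -0.03],  [0.03, -0.05, -0.07, -0.00, 0.12]] + [[0.04, -0.01, -0.05, 0.02, -0.04], [0.07, -0.02, -0.09, 0.03, -0.08], [0.01, -0.0, -0.01, 0.0, -0.01], [-0.03, 0.01, 0.04, -0.01, 0.04], [-0.11, 0.04, 0.15, -0.05, 0.13]] + [[0.15, 0.01, 0.08, -0.04, 0.01], [0.05, 0.0, 0.03, -0.01, 0.0], [-0.06, -0.0, -0.04, 0.02, -0.0], [0.03, 0.0, 0.02, -0.01, 0.0], [0.06, 0.00, 0.04, -0.02, 0.0]]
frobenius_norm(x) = 2.66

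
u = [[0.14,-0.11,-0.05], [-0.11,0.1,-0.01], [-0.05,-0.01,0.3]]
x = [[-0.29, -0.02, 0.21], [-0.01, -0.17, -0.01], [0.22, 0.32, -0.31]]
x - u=[[-0.43, 0.09, 0.26], [0.1, -0.27, 0.0], [0.27, 0.33, -0.61]]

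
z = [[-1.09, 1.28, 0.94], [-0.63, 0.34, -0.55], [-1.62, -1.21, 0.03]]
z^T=[[-1.09,-0.63,-1.62], [1.28,0.34,-1.21], [0.94,-0.55,0.03]]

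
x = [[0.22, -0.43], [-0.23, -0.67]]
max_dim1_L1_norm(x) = 0.9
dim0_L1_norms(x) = [0.45, 1.1]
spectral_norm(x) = 0.80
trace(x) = -0.45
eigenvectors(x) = [[0.97, 0.4], [-0.23, 0.92]]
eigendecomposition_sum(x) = [[0.29, -0.13],[-0.07, 0.03]] + [[-0.07, -0.30], [-0.16, -0.70]]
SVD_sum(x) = [[-0.04, -0.40],[-0.08, -0.69]] + [[0.26, -0.03],[-0.15, 0.02]]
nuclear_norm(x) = 1.11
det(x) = -0.25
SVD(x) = [[0.50, 0.86], [0.86, -0.50]] @ diag([0.800229567729038, 0.3077866776392328]) @ [[-0.11,-0.99], [0.99,-0.11]]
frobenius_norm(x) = 0.86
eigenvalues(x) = [0.32, -0.77]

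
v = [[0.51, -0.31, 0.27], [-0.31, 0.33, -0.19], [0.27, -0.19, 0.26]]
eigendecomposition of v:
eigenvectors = [[0.72, -0.65, 0.25], [-0.53, -0.28, 0.80], [0.45, 0.71, 0.55]]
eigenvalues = [0.91, 0.09, 0.1]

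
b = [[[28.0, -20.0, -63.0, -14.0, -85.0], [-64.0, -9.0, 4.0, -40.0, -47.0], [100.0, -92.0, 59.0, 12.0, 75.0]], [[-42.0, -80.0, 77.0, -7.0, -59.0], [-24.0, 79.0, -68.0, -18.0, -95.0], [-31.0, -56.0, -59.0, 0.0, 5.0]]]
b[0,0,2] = -63.0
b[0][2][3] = 12.0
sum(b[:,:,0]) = -33.0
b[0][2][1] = -92.0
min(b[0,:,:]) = -92.0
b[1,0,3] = -7.0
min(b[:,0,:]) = -85.0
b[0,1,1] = -9.0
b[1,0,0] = -42.0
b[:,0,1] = [-20.0, -80.0]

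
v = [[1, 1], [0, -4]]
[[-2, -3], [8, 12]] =v @ [[0, 0], [-2, -3]]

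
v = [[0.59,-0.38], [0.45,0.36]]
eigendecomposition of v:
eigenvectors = [[(0.19+0.65j),  (0.19-0.65j)], [0.74+0.00j,  0.74-0.00j]]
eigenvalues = [(0.48+0.4j), (0.48-0.4j)]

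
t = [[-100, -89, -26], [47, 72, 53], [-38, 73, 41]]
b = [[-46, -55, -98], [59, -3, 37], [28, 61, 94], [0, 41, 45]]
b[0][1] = -55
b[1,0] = 59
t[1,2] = 53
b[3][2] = 45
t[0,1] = -89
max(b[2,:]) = 94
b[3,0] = 0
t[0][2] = -26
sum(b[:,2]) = 78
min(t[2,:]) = -38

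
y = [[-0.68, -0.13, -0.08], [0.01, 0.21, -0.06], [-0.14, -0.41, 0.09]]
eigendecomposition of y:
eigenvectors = [[-0.98,0.16,0.01], [-0.0,-0.27,0.48], [-0.18,-0.95,-0.87]]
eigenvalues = [-0.69, -0.0, 0.32]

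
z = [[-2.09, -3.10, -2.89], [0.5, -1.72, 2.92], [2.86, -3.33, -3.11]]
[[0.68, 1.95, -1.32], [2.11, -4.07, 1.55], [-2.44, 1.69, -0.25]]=z@ [[-0.62, -0.08, 0.23], [-0.37, 0.46, -0.12], [0.61, -1.11, 0.42]]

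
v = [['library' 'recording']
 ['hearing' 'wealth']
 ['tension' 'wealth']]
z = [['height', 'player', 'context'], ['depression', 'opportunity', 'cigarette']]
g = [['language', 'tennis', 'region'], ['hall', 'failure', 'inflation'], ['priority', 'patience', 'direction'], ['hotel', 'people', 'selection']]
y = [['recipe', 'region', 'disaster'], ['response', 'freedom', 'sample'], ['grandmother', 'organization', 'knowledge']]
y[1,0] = 'response'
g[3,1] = 'people'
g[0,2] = 'region'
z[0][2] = 'context'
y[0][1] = 'region'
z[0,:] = ['height', 'player', 'context']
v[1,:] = ['hearing', 'wealth']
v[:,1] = ['recording', 'wealth', 'wealth']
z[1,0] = 'depression'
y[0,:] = ['recipe', 'region', 'disaster']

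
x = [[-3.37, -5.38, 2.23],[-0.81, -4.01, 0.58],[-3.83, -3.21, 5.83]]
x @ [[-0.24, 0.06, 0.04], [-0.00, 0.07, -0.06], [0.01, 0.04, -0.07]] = [[0.83,-0.49,0.03], [0.20,-0.31,0.17], [0.98,-0.22,-0.37]]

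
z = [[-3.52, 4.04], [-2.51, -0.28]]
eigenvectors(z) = [[0.79+0.00j,0.79-0.00j], [(0.31+0.53j),(0.31-0.53j)]]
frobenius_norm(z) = 5.92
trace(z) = -3.80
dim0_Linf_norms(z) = [3.52, 4.04]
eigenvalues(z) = [(-1.9+2.74j), (-1.9-2.74j)]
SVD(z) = [[-0.95,-0.30], [-0.30,0.95]] @ diag([5.577784171468291, 1.9946989087373024]) @ [[0.74, -0.68],[-0.68, -0.74]]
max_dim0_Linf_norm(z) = 4.04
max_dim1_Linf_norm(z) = 4.04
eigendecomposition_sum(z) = [[(-1.76+0.81j), 2.02+1.40j], [-1.26-0.87j, (-0.14+1.93j)]] + [[-1.76-0.81j, (2.02-1.4j)],[(-1.26+0.87j), -0.14-1.93j]]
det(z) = 11.13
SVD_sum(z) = [[-3.92,3.6],[-1.22,1.12]] + [[0.4, 0.44], [-1.29, -1.4]]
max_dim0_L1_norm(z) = 6.03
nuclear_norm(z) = 7.57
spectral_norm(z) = 5.58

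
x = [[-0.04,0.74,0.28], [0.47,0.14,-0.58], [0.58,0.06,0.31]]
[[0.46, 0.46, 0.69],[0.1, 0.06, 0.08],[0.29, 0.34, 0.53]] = x@ [[0.33,0.37,0.56], [0.55,0.52,0.77], [0.22,0.32,0.50]]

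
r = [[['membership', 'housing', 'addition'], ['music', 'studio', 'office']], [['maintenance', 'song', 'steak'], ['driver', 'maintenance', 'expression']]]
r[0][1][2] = 'office'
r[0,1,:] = ['music', 'studio', 'office']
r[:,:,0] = [['membership', 'music'], ['maintenance', 'driver']]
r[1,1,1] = 'maintenance'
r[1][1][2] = 'expression'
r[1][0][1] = 'song'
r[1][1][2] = 'expression'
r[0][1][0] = 'music'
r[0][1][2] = 'office'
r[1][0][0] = 'maintenance'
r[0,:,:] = [['membership', 'housing', 'addition'], ['music', 'studio', 'office']]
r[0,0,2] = 'addition'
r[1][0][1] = 'song'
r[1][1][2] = 'expression'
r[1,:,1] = ['song', 'maintenance']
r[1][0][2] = 'steak'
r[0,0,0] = 'membership'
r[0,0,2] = 'addition'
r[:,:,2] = [['addition', 'office'], ['steak', 'expression']]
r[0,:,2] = ['addition', 'office']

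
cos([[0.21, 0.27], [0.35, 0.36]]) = [[0.93, -0.07],[-0.10, 0.89]]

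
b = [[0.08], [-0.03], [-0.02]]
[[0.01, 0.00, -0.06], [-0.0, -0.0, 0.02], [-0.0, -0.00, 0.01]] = b@ [[0.16, 0.01, -0.72]]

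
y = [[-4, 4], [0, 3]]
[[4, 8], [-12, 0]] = y@ [[-5, -2], [-4, 0]]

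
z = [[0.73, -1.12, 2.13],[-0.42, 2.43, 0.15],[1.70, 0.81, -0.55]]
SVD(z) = [[0.69, 0.63, -0.35], [-0.68, 0.39, -0.62], [-0.25, 0.67, 0.7]] @ diag([3.048589027813016, 1.9360056499456313, 1.798495777831208]) @ [[0.12, -0.86, 0.49], [0.74, 0.41, 0.54], [0.66, -0.30, -0.68]]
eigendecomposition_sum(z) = [[-0.70, -0.37, 1.05], [-0.09, -0.05, 0.14], [0.86, 0.45, -1.28]] + [[0.86, 0.68, 0.78], [0.5, 0.4, 0.46], [0.75, 0.59, 0.68]] + [[0.57, -1.43, 0.31], [-0.83, 2.08, -0.45], [0.09, -0.23, 0.05]]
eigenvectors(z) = [[0.63, 0.69, -0.56], [0.09, 0.40, 0.82], [-0.77, 0.60, -0.09]]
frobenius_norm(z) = 4.03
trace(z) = 2.61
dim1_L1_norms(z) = [3.98, 3.0, 3.06]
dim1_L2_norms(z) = [2.51, 2.47, 1.96]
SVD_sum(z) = [[0.25, -1.81, 1.04], [-0.24, 1.78, -1.02], [-0.09, 0.66, -0.38]] + [[0.90, 0.5, 0.66],  [0.56, 0.31, 0.41],  [0.95, 0.53, 0.69]] + [[-0.42,  0.19,  0.44], [-0.74,  0.34,  0.76], [0.84,  -0.38,  -0.86]]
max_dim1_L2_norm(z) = 2.51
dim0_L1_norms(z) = [2.85, 4.36, 2.83]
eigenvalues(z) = [-2.03, 1.94, 2.7]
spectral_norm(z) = 3.05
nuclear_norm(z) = 6.78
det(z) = -10.61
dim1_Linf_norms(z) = [2.13, 2.43, 1.7]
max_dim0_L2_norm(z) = 2.8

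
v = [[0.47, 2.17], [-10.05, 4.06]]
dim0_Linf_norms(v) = [10.05, 4.06]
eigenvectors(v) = [[-0.16+0.39j, -0.16-0.39j], [(-0.91+0j), (-0.91-0j)]]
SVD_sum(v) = [[-0.36, 0.15], [-10.02, 4.13]] + [[0.83, 2.02], [-0.03, -0.07]]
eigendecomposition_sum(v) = [[(0.23+2.63j), (1.08-0.57j)],  [(-5.03+2.64j), 2.03+1.68j]] + [[(0.23-2.63j), 1.08+0.57j], [(-5.03-2.64j), (2.03-1.68j)]]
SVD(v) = [[0.04, 1.0], [1.0, -0.04]] @ diag([10.845934031914279, 2.186690415985692]) @ [[-0.92, 0.38],  [0.38, 0.92]]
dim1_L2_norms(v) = [2.22, 10.84]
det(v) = 23.72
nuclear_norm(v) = 13.03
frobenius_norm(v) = 11.06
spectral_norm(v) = 10.85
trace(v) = 4.53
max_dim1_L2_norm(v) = 10.84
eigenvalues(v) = [(2.26+4.31j), (2.26-4.31j)]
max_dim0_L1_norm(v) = 10.52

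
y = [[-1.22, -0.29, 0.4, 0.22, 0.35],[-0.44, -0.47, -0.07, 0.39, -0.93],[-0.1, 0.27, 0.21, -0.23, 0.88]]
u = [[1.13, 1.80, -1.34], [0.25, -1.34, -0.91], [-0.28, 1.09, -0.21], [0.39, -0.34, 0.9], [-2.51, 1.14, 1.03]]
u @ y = [[-2.04,-1.54,0.04,1.26,-2.46], [0.38,0.31,0.00,-0.26,0.53], [-0.12,-0.49,-0.23,0.41,-1.30], [-0.42,0.29,0.37,-0.25,1.24], [2.46,0.47,-0.87,-0.34,-1.03]]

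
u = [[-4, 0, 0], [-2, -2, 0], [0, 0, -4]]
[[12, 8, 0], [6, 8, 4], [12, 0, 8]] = u @[[-3, -2, 0], [0, -2, -2], [-3, 0, -2]]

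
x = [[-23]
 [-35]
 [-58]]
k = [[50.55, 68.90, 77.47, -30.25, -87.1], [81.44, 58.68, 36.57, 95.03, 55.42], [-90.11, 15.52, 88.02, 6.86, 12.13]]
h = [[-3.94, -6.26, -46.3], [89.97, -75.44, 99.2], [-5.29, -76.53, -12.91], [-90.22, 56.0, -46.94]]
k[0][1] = 68.9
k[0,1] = 68.9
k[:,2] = [77.47, 36.57, 88.02]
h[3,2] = -46.94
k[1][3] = 95.03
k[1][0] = 81.44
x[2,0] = -58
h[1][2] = 99.2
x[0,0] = -23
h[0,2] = -46.3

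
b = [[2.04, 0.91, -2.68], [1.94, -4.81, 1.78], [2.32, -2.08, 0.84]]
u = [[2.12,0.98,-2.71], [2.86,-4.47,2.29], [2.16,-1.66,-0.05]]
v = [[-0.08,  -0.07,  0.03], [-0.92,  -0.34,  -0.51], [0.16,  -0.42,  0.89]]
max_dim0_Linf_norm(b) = 4.81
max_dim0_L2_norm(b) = 5.32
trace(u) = -2.40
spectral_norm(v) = 1.26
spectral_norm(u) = 6.28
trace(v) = 0.47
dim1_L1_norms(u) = [5.81, 9.62, 3.87]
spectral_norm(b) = 6.30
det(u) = 0.22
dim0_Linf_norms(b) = [2.32, 4.81, 2.68]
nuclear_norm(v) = 2.06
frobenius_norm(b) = 7.26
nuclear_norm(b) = 10.60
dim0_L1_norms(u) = [7.14, 7.11, 5.05]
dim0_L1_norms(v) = [1.16, 0.83, 1.43]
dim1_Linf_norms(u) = [2.71, 4.47, 2.16]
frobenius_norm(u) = 7.32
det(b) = -17.51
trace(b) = -1.93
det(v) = 0.00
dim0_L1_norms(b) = [6.3, 7.8, 5.3]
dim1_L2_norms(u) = [3.58, 5.78, 2.72]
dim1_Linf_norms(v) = [0.08, 0.92, 0.89]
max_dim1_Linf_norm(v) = 0.92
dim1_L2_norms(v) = [0.11, 1.11, 1.0]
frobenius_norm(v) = 1.49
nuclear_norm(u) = 10.05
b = u + v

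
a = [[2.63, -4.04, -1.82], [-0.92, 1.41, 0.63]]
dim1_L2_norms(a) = [5.15, 1.8]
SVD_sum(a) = [[2.63, -4.04, -1.82], [-0.92, 1.41, 0.63]] + [[-0.0, 0.0, -0.0],[-0.00, 0.00, -0.00]]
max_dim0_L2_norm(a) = 4.28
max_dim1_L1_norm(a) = 8.49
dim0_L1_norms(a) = [3.55, 5.45, 2.45]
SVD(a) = [[-0.94,0.33], [0.33,0.94]] @ diag([5.457313669162786, 0.005245604733764734]) @ [[-0.51,0.78,0.35], [-0.45,0.11,-0.89]]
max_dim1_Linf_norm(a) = 4.04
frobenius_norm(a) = 5.46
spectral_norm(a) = 5.46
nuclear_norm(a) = 5.46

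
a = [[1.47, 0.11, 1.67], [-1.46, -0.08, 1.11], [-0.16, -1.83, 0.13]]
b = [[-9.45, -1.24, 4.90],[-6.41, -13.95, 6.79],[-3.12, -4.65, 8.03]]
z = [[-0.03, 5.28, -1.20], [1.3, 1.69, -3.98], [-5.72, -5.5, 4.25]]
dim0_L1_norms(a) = [3.09, 2.02, 2.91]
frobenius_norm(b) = 22.19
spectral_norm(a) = 2.25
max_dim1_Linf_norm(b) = 13.95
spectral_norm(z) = 10.59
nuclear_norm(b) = 32.27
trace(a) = 1.52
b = a @ z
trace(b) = -15.37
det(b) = 655.43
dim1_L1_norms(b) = [15.59, 27.15, 15.8]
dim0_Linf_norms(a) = [1.47, 1.83, 1.67]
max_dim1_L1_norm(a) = 3.25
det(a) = 7.41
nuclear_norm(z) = 16.53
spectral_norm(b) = 20.38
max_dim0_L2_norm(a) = 2.08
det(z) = 88.45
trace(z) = 5.91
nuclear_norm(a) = 5.89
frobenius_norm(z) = 11.43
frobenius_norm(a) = 3.42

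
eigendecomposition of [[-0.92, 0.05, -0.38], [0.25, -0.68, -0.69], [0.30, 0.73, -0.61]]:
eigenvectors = [[0.89+0.00j, 0.08-0.30j, 0.08+0.30j], [-0.43+0.00j, (-0.04-0.64j), -0.04+0.64j], [(0.12+0j), (-0.7+0j), -0.70-0.00j]]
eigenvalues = [(-1+0j), (-0.61+0.79j), (-0.61-0.79j)]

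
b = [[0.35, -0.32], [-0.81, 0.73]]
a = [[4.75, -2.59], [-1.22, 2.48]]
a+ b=[[5.10, -2.91],  [-2.03, 3.21]]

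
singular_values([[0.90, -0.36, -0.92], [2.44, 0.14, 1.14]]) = [2.74, 1.25]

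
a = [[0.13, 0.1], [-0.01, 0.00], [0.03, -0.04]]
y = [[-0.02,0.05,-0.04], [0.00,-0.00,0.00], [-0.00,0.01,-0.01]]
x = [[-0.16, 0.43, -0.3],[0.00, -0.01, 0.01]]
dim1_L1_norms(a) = [0.23, 0.01, 0.07]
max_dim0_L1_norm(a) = 0.17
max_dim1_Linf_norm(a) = 0.13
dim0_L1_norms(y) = [0.02, 0.06, 0.05]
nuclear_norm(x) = 0.55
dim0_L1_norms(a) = [0.17, 0.14]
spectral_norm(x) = 0.55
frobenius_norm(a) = 0.17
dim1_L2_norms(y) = [0.07, 0.0, 0.01]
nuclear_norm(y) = 0.07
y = a @ x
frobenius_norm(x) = 0.55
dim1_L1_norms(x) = [0.89, 0.02]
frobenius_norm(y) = 0.07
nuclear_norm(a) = 0.21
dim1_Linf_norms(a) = [0.13, 0.01, 0.04]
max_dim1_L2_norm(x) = 0.55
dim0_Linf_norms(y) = [0.02, 0.05, 0.04]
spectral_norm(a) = 0.16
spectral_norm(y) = 0.07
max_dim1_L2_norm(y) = 0.07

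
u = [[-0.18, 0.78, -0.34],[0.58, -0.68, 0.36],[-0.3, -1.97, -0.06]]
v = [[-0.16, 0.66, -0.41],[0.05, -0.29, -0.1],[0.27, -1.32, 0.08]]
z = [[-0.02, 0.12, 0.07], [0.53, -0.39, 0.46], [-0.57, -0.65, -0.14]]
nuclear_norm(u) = 3.19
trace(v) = -0.37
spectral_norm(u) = 2.23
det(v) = -0.00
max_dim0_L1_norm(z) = 1.16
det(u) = 0.27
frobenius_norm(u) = 2.38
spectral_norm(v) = 1.56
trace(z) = -0.55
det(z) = -0.07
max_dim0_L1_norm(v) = 2.27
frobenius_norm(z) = 1.20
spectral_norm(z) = 0.92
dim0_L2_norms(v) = [0.32, 1.5, 0.43]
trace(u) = -0.92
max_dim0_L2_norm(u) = 2.23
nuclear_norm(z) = 1.78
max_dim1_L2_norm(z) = 0.88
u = z + v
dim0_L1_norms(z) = [1.12, 1.16, 0.67]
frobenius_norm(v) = 1.60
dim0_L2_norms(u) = [0.68, 2.23, 0.5]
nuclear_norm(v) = 1.91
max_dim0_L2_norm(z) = 0.78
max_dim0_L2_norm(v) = 1.5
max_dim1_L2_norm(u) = 1.99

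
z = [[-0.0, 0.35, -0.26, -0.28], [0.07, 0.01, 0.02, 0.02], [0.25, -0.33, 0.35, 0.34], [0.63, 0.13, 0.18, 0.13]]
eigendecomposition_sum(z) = [[(-0+0.28j), (0.17+0.04j), (-0.13+0.09j), (-0.14+0.07j)], [0.04-0.00j, 0.01-0.02j, 0.01+0.02j, 0.01+0.02j], [0.12-0.28j, (-0.16-0.12j), (0.17-0.04j), (0.17-0.01j)], [(0.32+0.02j), 0.06-0.20j, (0.1+0.16j), 0.06+0.16j]] + [[-0.00-0.28j, 0.17-0.04j, (-0.13-0.09j), -0.14-0.07j], [(0.04+0j), (0.01+0.02j), 0.01-0.02j, 0.01-0.02j], [0.12+0.28j, (-0.16+0.12j), (0.17+0.04j), 0.17+0.01j], [0.32-0.02j, 0.06+0.20j, (0.1-0.16j), 0.06-0.16j]] + [[0j, -0.00+0.00j, -0j, -0.00-0.00j],[(-0-0j), -0j, (-0+0j), 0j],[0.01+0.00j, -0.01+0.00j, 0.01-0.00j, (-0-0j)],[-0.01-0.00j, 0.01-0.00j, (-0.01+0j), 0j]] + [[0j,  0j,  -0j,  -0.00-0.00j], [-0.00-0.00j,  -0.00-0.00j,  -0.00+0.00j,  0.00+0.00j], [(-0-0j),  (-0.01-0j),  (-0+0j),  0.00+0.00j], [0j,  0j,  -0j,  -0.00-0.00j]]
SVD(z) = [[-0.45, -0.55, -0.68, -0.20],[0.07, -0.08, 0.30, -0.95],[0.70, 0.27, -0.64, -0.18],[0.55, -0.79, 0.22, 0.17]] @ diag([0.8842694059853414, 0.6040536798559956, 0.008793866262440744, 0.003072036282410158]) @ [[0.59, -0.36, 0.52, 0.49], [-0.72, -0.64, 0.16, 0.24], [-0.21, 0.49, -0.21, 0.82], [-0.30, 0.48, 0.81, -0.15]]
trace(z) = 0.49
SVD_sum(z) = [[-0.24, 0.14, -0.21, -0.20], [0.03, -0.02, 0.03, 0.03], [0.37, -0.22, 0.32, 0.31], [0.29, -0.17, 0.25, 0.24]] + [[0.24, 0.21, -0.05, -0.08], [0.03, 0.03, -0.01, -0.01], [-0.12, -0.11, 0.03, 0.04], [0.34, 0.30, -0.07, -0.11]] + [[0.00, -0.0, 0.00, -0.00], [-0.0, 0.00, -0.00, 0.0], [0.00, -0.0, 0.0, -0.00], [-0.0, 0.00, -0.0, 0.00]] + [[0.0,-0.00,-0.00,0.00],[0.0,-0.00,-0.00,0.0],[0.00,-0.00,-0.0,0.00],[-0.0,0.00,0.0,-0.00]]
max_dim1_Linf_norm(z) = 0.63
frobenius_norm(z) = 1.07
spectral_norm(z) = 0.88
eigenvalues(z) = [(0.24+0.38j), (0.24-0.38j), (0.01+0j), (-0.01+0j)]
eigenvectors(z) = [[0.04+0.53j, (0.04-0.53j), (0.09+0j), 0.32+0.00j], [(0.07-0.01j), (0.07+0.01j), -0.33+0.00j, -0.52+0.00j], [(0.19-0.55j), (0.19+0.55j), 0.45+0.00j, -0.79+0.00j], [(0.61+0j), (0.61-0j), (-0.83+0j), (0.08+0j)]]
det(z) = -0.00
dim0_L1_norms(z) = [0.95, 0.82, 0.81, 0.77]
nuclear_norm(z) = 1.50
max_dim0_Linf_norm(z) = 0.63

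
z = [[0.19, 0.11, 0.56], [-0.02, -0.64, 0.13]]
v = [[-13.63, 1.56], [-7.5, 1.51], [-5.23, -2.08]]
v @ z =[[-2.62, -2.50, -7.43],  [-1.46, -1.79, -4.0],  [-0.95, 0.76, -3.2]]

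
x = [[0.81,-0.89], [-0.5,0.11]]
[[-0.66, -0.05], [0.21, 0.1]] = x@[[-0.32, -0.24], [0.45, -0.16]]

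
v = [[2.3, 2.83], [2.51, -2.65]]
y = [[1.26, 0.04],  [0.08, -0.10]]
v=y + [[1.04,2.79], [2.43,-2.55]]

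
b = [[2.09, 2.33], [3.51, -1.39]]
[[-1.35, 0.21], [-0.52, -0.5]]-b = [[-3.44, -2.12], [-4.03, 0.89]]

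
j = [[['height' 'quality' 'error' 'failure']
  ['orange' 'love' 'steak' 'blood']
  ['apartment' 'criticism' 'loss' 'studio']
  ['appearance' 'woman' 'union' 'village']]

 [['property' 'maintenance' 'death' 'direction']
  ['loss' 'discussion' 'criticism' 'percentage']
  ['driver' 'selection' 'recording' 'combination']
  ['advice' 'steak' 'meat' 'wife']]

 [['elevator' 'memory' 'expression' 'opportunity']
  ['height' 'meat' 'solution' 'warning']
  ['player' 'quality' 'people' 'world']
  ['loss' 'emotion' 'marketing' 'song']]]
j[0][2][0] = 'apartment'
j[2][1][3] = 'warning'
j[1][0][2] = 'death'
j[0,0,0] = 'height'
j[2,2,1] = 'quality'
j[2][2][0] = 'player'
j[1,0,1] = 'maintenance'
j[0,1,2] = 'steak'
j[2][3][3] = 'song'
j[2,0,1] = 'memory'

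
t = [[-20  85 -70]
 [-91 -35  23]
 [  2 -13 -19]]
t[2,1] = -13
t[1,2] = 23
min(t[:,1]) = -35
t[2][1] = -13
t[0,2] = -70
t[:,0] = [-20, -91, 2]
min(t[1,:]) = -91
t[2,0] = 2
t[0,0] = -20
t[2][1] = -13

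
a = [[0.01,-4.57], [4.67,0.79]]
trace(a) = 0.80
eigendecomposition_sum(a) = [[0.00+2.32j,-2.28+0.20j], [2.34-0.20j,0.40+2.28j]] + [[0.00-2.32j, (-2.28-0.2j)], [(2.34+0.2j), (0.4-2.28j)]]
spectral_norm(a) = 5.03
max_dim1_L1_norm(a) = 5.46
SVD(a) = [[0.63,-0.78],  [-0.78,-0.63]] @ diag([5.030475752704269, 4.244091622650768]) @ [[-0.72,-0.69], [-0.69,0.72]]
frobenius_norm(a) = 6.58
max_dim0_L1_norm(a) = 5.36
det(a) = 21.35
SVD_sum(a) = [[-2.28, -2.19], [2.83, 2.71]] + [[2.29, -2.38], [1.84, -1.92]]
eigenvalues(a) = [(0.4+4.6j), (0.4-4.6j)]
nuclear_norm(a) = 9.27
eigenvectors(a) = [[0.06-0.70j, (0.06+0.7j)], [(-0.71+0j), -0.71-0.00j]]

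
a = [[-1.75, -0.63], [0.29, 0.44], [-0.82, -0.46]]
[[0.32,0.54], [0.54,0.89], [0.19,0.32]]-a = [[2.07, 1.17],[0.25, 0.45],[1.01, 0.78]]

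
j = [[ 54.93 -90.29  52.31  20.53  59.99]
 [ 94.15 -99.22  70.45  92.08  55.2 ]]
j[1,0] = 94.15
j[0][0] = 54.93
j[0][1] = -90.29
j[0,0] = 54.93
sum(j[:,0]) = 149.08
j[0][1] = -90.29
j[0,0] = 54.93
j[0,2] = 52.31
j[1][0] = 94.15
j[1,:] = [94.15, -99.22, 70.45, 92.08, 55.2]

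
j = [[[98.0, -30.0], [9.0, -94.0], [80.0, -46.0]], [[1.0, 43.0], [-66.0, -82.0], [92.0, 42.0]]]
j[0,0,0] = 98.0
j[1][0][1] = 43.0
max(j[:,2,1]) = 42.0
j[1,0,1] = 43.0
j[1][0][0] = 1.0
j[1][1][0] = -66.0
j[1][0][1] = 43.0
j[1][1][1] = -82.0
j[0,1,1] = -94.0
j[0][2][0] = 80.0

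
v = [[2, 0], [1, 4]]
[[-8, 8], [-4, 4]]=v @[[-4, 4], [0, 0]]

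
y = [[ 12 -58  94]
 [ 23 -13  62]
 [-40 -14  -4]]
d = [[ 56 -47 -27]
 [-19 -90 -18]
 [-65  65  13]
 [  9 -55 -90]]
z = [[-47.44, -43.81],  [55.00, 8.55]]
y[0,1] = -58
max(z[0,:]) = -43.81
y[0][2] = 94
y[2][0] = -40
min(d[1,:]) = -90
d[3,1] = -55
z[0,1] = -43.81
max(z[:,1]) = 8.55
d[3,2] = -90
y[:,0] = [12, 23, -40]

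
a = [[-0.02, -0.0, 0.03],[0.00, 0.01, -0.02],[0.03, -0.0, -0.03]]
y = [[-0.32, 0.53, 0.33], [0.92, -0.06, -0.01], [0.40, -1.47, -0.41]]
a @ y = [[0.02, -0.05, -0.02], [0.0, 0.03, 0.01], [-0.02, 0.06, 0.02]]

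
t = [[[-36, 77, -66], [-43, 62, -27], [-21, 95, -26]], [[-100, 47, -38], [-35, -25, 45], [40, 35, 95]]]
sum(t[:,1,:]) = -23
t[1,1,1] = -25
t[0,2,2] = -26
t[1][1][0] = -35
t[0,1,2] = -27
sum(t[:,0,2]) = -104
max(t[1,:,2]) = 95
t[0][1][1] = 62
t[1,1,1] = -25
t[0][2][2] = -26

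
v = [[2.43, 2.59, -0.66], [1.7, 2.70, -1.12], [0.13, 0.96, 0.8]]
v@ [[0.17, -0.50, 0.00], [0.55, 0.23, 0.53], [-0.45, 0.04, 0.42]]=[[2.13, -0.65, 1.1], [2.28, -0.27, 0.96], [0.19, 0.19, 0.84]]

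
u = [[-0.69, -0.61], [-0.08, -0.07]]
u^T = [[-0.69, -0.08], [-0.61, -0.07]]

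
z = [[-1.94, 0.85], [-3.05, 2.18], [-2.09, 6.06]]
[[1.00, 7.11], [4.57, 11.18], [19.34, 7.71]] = z @ [[1.04, -3.66],[3.55, 0.01]]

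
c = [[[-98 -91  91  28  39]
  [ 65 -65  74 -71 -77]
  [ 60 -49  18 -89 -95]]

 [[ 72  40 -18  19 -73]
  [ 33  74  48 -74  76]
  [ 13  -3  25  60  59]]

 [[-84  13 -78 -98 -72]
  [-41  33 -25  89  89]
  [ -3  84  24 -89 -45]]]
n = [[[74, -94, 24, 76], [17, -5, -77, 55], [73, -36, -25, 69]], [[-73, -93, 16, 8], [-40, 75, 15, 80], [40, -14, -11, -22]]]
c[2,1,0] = -41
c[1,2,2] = 25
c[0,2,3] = -89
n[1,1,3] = 80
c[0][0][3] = 28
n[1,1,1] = 75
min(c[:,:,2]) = -78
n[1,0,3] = 8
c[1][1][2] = 48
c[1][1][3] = -74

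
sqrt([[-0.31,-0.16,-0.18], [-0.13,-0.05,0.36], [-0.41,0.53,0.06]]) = [[(0.08+0.57j),-0.14+0.10j,(-0.13+0.12j)], [(-0.16+0.08j),0.27+0.40j,(0.26-0.24j)], [-0.25+0.28j,0.41-0.35j,0.39+0.33j]]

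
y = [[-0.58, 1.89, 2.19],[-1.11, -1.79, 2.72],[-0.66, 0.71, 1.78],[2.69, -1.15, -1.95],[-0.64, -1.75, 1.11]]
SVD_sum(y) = [[-1.25, 0.22, 1.95], [-1.45, 0.26, 2.27], [-1.03, 0.18, 1.61], [1.71, -0.3, -2.67], [-0.59, 0.11, 0.93]] + [[-0.04, 1.59, -0.21], [0.06, -2.08, 0.27], [-0.01, 0.49, -0.06], [0.03, -0.95, 0.12], [0.05, -1.84, 0.24]] + [[0.71, 0.08, 0.45], [0.28, 0.03, 0.18], [0.38, 0.04, 0.24], [0.95, 0.11, 0.60], [-0.10, -0.01, -0.06]]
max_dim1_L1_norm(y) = 5.79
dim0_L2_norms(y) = [3.11, 3.42, 4.52]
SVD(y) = [[-0.44,0.47,0.55], [-0.51,-0.62,0.22], [-0.36,0.14,0.3], [0.6,-0.28,0.74], [-0.21,-0.55,-0.08]] @ diag([5.271756865750706, 3.4057779269103237, 1.5237638468544636]) @ [[0.54, -0.09, -0.84], [-0.03, 0.99, -0.13], [0.84, 0.09, 0.53]]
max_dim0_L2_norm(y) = 4.52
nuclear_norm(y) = 10.20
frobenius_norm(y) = 6.46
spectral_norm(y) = 5.27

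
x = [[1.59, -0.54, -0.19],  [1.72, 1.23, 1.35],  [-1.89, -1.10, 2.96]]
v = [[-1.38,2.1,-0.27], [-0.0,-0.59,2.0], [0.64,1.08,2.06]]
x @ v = [[-2.32, 3.45, -1.90], [-1.51, 4.34, 4.78], [4.5, -0.12, 4.41]]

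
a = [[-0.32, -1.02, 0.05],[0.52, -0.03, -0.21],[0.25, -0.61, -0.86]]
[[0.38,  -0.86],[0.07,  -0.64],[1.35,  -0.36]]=a @ [[-0.48, -1.52], [-0.3, 1.27], [-1.50, -0.92]]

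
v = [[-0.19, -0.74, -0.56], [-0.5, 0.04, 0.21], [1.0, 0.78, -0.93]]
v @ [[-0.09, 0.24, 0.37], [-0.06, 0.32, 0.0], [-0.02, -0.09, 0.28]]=[[0.07, -0.23, -0.23], [0.04, -0.13, -0.13], [-0.12, 0.57, 0.11]]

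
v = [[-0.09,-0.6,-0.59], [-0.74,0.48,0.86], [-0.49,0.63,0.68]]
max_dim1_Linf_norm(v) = 0.86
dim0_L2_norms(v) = [0.89, 0.99, 1.25]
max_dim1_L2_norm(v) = 1.23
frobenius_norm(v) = 1.83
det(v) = 0.11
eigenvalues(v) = [1.72, -0.53, -0.12]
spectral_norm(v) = 1.74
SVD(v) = [[0.41, 0.86, 0.3], [-0.69, 0.50, -0.52], [-0.6, 0.01, 0.8]] @ diag([1.7420787562183326, 0.5340742335164789, 0.11457015417015945]) @ [[0.44, -0.55, -0.71],[-0.85, -0.51, -0.13],[-0.29, 0.66, -0.69]]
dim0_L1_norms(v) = [1.32, 1.71, 2.13]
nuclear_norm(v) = 2.39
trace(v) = 1.07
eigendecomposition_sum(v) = [[0.31, -0.41, -0.52], [-0.5, 0.66, 0.83], [-0.45, 0.6, 0.75]] + [[-0.39, -0.20, -0.05], [-0.27, -0.14, -0.03], [-0.02, -0.01, -0.0]] + [[-0.01, 0.02, -0.03], [0.03, -0.04, 0.06], [-0.03, 0.04, -0.07]]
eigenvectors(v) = [[-0.42,0.82,0.27],[0.67,0.57,-0.67],[0.61,0.04,0.69]]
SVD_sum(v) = [[0.31, -0.39, -0.5], [-0.53, 0.66, 0.85], [-0.46, 0.57, 0.74]] + [[-0.39, -0.24, -0.06], [-0.23, -0.14, -0.04], [-0.00, -0.00, -0.0]] + [[-0.01,0.02,-0.02], [0.02,-0.04,0.04], [-0.03,0.06,-0.06]]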